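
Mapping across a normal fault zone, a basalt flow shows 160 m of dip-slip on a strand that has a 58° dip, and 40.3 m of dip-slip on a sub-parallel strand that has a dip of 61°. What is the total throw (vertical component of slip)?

throw_A = 160 × sin(58°) = 135.7 m
throw_B = 40.3 × sin(61°) = 35.25 m
total = 135.7 + 35.25 = 171 m

171 m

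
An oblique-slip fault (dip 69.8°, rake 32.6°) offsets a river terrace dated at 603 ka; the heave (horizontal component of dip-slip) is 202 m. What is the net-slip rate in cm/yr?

0.180 cm/yr

dip-slip = heave / cos(dip) = 202 / cos(69.8°) = 585 m
net slip = dip-slip / sin(rake) = 585 / sin(32.6°) = 1086 m
rate = 1086 m / 603 ka = 0.00180 m/yr = 0.180 cm/yr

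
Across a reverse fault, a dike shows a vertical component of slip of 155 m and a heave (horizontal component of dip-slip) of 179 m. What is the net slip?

net slip = √(throw² + heave²) = √(155² + 179²) = 237 m

237 m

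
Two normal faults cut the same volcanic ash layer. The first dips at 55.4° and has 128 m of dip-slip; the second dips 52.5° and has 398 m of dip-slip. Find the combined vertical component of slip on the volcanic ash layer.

throw_A = 128 × sin(55.4°) = 105.4 m
throw_B = 398 × sin(52.5°) = 315.8 m
total = 105.4 + 315.8 = 421 m

421 m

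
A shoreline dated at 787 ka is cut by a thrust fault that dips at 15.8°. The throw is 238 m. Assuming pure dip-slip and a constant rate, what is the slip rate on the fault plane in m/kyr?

1.11 m/kyr

dip-slip = throw / sin(dip) = 238 m / sin(15.8°) = 874.1 m
rate = 874.1 m / 787 ka = 0.00111 m/yr = 1.11 m/kyr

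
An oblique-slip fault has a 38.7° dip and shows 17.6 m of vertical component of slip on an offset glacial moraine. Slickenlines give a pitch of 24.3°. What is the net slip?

68.4 m

dip-slip = throw / sin(dip) = 17.6 / sin(38.7°) = 28.15 m
net slip = dip-slip / sin(rake) = 28.15 / sin(24.3°) = 68.4 m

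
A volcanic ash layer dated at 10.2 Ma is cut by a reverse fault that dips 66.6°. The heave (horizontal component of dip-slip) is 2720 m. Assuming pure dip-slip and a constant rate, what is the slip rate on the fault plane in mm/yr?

0.671 mm/yr

dip-slip = heave / cos(dip) = 2720 m / cos(66.6°) = 6849 m
rate = 6849 m / 10.2 Ma = 0.000671 m/yr = 0.671 mm/yr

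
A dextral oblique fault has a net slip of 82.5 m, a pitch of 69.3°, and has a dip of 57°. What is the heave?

dip-slip = net slip × sin(rake) = 82.5 m × sin(69.3°) = 77.17 m
heave = dip-slip × cos(dip) = 77.17 × cos(57°) = 42 m

42 m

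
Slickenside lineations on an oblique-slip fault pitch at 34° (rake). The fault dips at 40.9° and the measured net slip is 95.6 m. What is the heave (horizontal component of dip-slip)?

40.4 m

dip-slip = net slip × sin(rake) = 95.6 m × sin(34°) = 53.46 m
heave = dip-slip × cos(dip) = 53.46 × cos(40.9°) = 40.4 m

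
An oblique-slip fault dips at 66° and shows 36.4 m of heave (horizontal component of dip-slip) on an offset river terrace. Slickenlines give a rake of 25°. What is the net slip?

212 m

dip-slip = heave / cos(dip) = 36.4 / cos(66°) = 89.49 m
net slip = dip-slip / sin(rake) = 89.49 / sin(25°) = 212 m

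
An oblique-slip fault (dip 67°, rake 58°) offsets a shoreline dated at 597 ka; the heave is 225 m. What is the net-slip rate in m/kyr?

1.14 m/kyr

dip-slip = heave / cos(dip) = 225 / cos(67°) = 575.8 m
net slip = dip-slip / sin(rake) = 575.8 / sin(58°) = 679 m
rate = 679 m / 597 ka = 0.00114 m/yr = 1.14 m/kyr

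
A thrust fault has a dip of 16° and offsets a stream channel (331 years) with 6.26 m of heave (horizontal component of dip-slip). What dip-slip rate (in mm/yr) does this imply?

19.7 mm/yr

dip-slip = heave / cos(dip) = 6.26 m / cos(16°) = 6.512 m
rate = 6.512 m / 331 years = 0.0197 m/yr = 19.7 mm/yr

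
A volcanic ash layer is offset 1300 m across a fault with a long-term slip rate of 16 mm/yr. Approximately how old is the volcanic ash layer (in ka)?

age = offset / rate = 1300 m / (16 mm/yr) = 81200 yr = 81.2 ka

81.2 ka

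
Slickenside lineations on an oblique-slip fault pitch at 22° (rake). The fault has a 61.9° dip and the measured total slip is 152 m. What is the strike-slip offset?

strike-slip = net slip × cos(rake) = 152 m × cos(22°) = 141 m

141 m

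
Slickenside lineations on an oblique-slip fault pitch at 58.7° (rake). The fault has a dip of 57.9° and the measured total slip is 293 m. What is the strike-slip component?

152 m

strike-slip = net slip × cos(rake) = 293 m × cos(58.7°) = 152 m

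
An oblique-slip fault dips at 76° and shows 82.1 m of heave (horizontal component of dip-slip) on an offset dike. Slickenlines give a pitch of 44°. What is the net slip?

489 m

dip-slip = heave / cos(dip) = 82.1 / cos(76°) = 339.4 m
net slip = dip-slip / sin(rake) = 339.4 / sin(44°) = 489 m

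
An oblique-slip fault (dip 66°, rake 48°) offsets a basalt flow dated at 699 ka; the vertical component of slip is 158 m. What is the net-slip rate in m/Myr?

dip-slip = throw / sin(dip) = 158 / sin(66°) = 173 m
net slip = dip-slip / sin(rake) = 173 / sin(48°) = 232.7 m
rate = 232.7 m / 699 ka = 0.000333 m/yr = 333 m/Myr

333 m/Myr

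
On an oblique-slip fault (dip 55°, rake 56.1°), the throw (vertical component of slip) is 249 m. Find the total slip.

dip-slip = throw / sin(dip) = 249 / sin(55°) = 304 m
net slip = dip-slip / sin(rake) = 304 / sin(56.1°) = 366 m

366 m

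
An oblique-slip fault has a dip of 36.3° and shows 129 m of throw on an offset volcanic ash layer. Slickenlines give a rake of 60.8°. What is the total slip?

dip-slip = throw / sin(dip) = 129 / sin(36.3°) = 217.9 m
net slip = dip-slip / sin(rake) = 217.9 / sin(60.8°) = 250 m

250 m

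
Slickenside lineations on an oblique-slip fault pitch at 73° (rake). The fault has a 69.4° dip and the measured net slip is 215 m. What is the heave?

dip-slip = net slip × sin(rake) = 215 m × sin(73°) = 205.6 m
heave = dip-slip × cos(dip) = 205.6 × cos(69.4°) = 72.3 m

72.3 m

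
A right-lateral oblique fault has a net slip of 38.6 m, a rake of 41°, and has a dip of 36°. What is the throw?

dip-slip = net slip × sin(rake) = 38.6 m × sin(41°) = 25.32 m
throw = dip-slip × sin(dip) = 25.32 × sin(36°) = 14.9 m

14.9 m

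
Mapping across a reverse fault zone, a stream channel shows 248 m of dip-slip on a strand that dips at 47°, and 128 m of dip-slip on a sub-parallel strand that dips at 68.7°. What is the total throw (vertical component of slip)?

throw_A = 248 × sin(47°) = 181.4 m
throw_B = 128 × sin(68.7°) = 119.3 m
total = 181.4 + 119.3 = 301 m

301 m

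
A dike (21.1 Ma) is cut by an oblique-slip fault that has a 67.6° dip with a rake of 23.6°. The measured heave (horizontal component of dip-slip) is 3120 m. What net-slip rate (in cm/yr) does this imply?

0.0969 cm/yr

dip-slip = heave / cos(dip) = 3120 / cos(67.6°) = 8187 m
net slip = dip-slip / sin(rake) = 8187 / sin(23.6°) = 20450 m
rate = 20450 m / 21.1 Ma = 0.000969 m/yr = 0.0969 cm/yr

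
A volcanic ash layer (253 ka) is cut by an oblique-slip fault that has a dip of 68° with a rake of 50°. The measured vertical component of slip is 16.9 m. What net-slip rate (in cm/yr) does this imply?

0.00940 cm/yr

dip-slip = throw / sin(dip) = 16.9 / sin(68°) = 18.23 m
net slip = dip-slip / sin(rake) = 18.23 / sin(50°) = 23.79 m
rate = 23.79 m / 253 ka = 0.0000940 m/yr = 0.00940 cm/yr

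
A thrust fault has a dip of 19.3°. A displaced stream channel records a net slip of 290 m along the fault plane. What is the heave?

heave = dip-slip × cos(dip) = 290 m × cos(19.3°) = 274 m

274 m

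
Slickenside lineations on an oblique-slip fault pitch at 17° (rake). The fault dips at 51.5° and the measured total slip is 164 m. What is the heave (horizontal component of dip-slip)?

dip-slip = net slip × sin(rake) = 164 m × sin(17°) = 47.95 m
heave = dip-slip × cos(dip) = 47.95 × cos(51.5°) = 29.8 m

29.8 m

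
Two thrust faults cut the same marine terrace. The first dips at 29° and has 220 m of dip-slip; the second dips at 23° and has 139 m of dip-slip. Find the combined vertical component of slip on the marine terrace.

161 m

throw_A = 220 × sin(29°) = 106.7 m
throw_B = 139 × sin(23°) = 54.31 m
total = 106.7 + 54.31 = 161 m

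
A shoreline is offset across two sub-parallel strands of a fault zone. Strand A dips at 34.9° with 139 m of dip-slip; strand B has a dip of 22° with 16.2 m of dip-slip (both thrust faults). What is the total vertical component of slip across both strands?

85.6 m

throw_A = 139 × sin(34.9°) = 79.53 m
throw_B = 16.2 × sin(22°) = 6.069 m
total = 79.53 + 6.069 = 85.6 m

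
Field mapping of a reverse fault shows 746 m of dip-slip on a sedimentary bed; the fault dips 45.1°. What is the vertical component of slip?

throw = dip-slip × sin(dip) = 746 m × sin(45.1°) = 528 m

528 m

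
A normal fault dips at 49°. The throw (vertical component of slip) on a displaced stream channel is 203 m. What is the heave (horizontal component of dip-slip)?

heave = throw / tan(dip) = 203 / tan(49°) = 176 m

176 m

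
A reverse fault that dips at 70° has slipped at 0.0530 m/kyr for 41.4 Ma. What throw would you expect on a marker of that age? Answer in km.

dip-slip = rate × time = 0.0530 m/kyr × 41.4 Ma = 2194 m
throw = dip-slip × sin(dip) = 2194 × sin(70°) = 2060 m = 2.06 km

2.06 km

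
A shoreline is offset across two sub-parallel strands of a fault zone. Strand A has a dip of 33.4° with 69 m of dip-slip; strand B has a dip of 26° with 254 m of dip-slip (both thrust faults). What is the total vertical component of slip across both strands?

149 m

throw_A = 69 × sin(33.4°) = 37.98 m
throw_B = 254 × sin(26°) = 111.3 m
total = 37.98 + 111.3 = 149 m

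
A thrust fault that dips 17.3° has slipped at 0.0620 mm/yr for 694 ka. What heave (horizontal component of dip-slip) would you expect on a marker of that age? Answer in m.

41.1 m

dip-slip = rate × time = 0.0620 mm/yr × 694 ka = 43.03 m
heave = dip-slip × cos(dip) = 43.03 × cos(17.3°) = 41.1 m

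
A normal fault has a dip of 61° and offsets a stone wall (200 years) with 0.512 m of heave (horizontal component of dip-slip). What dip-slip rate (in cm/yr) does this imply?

0.528 cm/yr

dip-slip = heave / cos(dip) = 0.512 m / cos(61°) = 1.056 m
rate = 1.056 m / 200 years = 0.00528 m/yr = 0.528 cm/yr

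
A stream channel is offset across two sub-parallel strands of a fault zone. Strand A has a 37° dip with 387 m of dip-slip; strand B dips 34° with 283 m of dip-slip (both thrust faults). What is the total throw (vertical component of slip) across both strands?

391 m

throw_A = 387 × sin(37°) = 232.9 m
throw_B = 283 × sin(34°) = 158.3 m
total = 232.9 + 158.3 = 391 m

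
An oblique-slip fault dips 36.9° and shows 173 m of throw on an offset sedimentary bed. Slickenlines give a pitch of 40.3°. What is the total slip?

dip-slip = throw / sin(dip) = 173 / sin(36.9°) = 288.1 m
net slip = dip-slip / sin(rake) = 288.1 / sin(40.3°) = 445 m

445 m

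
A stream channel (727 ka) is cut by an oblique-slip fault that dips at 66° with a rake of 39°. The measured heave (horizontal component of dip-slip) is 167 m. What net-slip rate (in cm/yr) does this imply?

0.0897 cm/yr

dip-slip = heave / cos(dip) = 167 / cos(66°) = 410.6 m
net slip = dip-slip / sin(rake) = 410.6 / sin(39°) = 652.4 m
rate = 652.4 m / 727 ka = 0.000897 m/yr = 0.0897 cm/yr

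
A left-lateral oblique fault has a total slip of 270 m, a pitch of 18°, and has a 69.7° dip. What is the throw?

78.3 m

dip-slip = net slip × sin(rake) = 270 m × sin(18°) = 83.43 m
throw = dip-slip × sin(dip) = 83.43 × sin(69.7°) = 78.3 m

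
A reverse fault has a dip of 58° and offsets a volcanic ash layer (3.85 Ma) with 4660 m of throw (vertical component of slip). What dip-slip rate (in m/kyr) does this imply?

dip-slip = throw / sin(dip) = 4660 m / sin(58°) = 5495 m
rate = 5495 m / 3.85 Ma = 0.00143 m/yr = 1.43 m/kyr

1.43 m/kyr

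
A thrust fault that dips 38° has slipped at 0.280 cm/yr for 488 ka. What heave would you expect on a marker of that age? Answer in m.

dip-slip = rate × time = 0.280 cm/yr × 488 ka = 1366 m
heave = dip-slip × cos(dip) = 1366 × cos(38°) = 1080 m

1080 m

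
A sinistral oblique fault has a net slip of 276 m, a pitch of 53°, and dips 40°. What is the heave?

169 m

dip-slip = net slip × sin(rake) = 276 m × sin(53°) = 220.4 m
heave = dip-slip × cos(dip) = 220.4 × cos(40°) = 169 m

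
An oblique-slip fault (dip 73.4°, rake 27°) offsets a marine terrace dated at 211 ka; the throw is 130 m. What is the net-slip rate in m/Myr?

dip-slip = throw / sin(dip) = 130 / sin(73.4°) = 135.7 m
net slip = dip-slip / sin(rake) = 135.7 / sin(27°) = 298.8 m
rate = 298.8 m / 211 ka = 0.00142 m/yr = 1420 m/Myr

1420 m/Myr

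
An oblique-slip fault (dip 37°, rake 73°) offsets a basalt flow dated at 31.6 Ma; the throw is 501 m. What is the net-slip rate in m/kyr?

dip-slip = throw / sin(dip) = 501 / sin(37°) = 832.5 m
net slip = dip-slip / sin(rake) = 832.5 / sin(73°) = 870.5 m
rate = 870.5 m / 31.6 Ma = 0.0000275 m/yr = 0.0275 m/kyr

0.0275 m/kyr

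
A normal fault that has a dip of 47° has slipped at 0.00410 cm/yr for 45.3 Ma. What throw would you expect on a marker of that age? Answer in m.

dip-slip = rate × time = 0.00410 cm/yr × 45.3 Ma = 1857 m
throw = dip-slip × sin(dip) = 1857 × sin(47°) = 1360 m

1360 m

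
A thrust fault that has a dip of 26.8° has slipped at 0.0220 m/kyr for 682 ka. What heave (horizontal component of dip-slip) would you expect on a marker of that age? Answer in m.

13.4 m

dip-slip = rate × time = 0.0220 m/kyr × 682 ka = 15 m
heave = dip-slip × cos(dip) = 15 × cos(26.8°) = 13.4 m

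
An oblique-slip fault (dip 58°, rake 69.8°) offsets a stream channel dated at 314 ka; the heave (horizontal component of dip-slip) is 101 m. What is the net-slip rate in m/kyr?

0.647 m/kyr

dip-slip = heave / cos(dip) = 101 / cos(58°) = 190.6 m
net slip = dip-slip / sin(rake) = 190.6 / sin(69.8°) = 203.1 m
rate = 203.1 m / 314 ka = 0.000647 m/yr = 0.647 m/kyr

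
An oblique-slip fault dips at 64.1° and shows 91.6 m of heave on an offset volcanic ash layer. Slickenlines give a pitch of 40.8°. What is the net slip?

321 m

dip-slip = heave / cos(dip) = 91.6 / cos(64.1°) = 209.7 m
net slip = dip-slip / sin(rake) = 209.7 / sin(40.8°) = 321 m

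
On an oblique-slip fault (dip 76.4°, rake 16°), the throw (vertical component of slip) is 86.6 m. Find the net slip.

dip-slip = throw / sin(dip) = 86.6 / sin(76.4°) = 89.10 m
net slip = dip-slip / sin(rake) = 89.10 / sin(16°) = 323 m

323 m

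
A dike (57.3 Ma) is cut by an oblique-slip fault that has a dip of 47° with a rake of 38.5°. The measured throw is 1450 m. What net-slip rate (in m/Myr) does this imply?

55.6 m/Myr

dip-slip = throw / sin(dip) = 1450 / sin(47°) = 1983 m
net slip = dip-slip / sin(rake) = 1983 / sin(38.5°) = 3185 m
rate = 3185 m / 57.3 Ma = 0.0000556 m/yr = 55.6 m/Myr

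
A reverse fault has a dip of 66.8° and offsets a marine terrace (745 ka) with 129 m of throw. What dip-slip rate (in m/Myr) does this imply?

dip-slip = throw / sin(dip) = 129 m / sin(66.8°) = 140.3 m
rate = 140.3 m / 745 ka = 0.000188 m/yr = 188 m/Myr

188 m/Myr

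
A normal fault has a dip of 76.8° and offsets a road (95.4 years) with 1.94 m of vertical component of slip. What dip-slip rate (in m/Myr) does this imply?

dip-slip = throw / sin(dip) = 1.94 m / sin(76.8°) = 1.993 m
rate = 1.993 m / 95.4 years = 0.0209 m/yr = 20900 m/Myr

20900 m/Myr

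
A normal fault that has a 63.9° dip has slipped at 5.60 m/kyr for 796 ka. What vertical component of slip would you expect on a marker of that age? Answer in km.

dip-slip = rate × time = 5.60 m/kyr × 796 ka = 4458 m
throw = dip-slip × sin(dip) = 4458 × sin(63.9°) = 4000 m = 4 km

4 km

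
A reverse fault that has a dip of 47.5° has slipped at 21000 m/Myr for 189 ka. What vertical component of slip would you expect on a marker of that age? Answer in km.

2.93 km

dip-slip = rate × time = 21000 m/Myr × 189 ka = 3969 m
throw = dip-slip × sin(dip) = 3969 × sin(47.5°) = 2930 m = 2.93 km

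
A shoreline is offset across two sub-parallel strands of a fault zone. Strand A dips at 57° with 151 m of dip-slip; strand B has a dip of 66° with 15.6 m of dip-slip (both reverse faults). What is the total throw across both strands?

throw_A = 151 × sin(57°) = 126.6 m
throw_B = 15.6 × sin(66°) = 14.25 m
total = 126.6 + 14.25 = 141 m

141 m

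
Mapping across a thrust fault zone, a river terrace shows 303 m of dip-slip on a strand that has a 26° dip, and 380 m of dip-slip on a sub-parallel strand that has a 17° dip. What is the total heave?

636 m

heave_A = 303 × cos(26°) = 272.3 m
heave_B = 380 × cos(17°) = 363.4 m
total = 272.3 + 363.4 = 636 m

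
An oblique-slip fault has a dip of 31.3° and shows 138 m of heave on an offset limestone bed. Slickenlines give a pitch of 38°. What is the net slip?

dip-slip = heave / cos(dip) = 138 / cos(31.3°) = 161.5 m
net slip = dip-slip / sin(rake) = 161.5 / sin(38°) = 262 m

262 m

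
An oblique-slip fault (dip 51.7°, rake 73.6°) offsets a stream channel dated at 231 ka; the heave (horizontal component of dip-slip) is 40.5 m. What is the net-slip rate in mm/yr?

dip-slip = heave / cos(dip) = 40.5 / cos(51.7°) = 65.35 m
net slip = dip-slip / sin(rake) = 65.35 / sin(73.6°) = 68.12 m
rate = 68.12 m / 231 ka = 0.000295 m/yr = 0.295 mm/yr

0.295 mm/yr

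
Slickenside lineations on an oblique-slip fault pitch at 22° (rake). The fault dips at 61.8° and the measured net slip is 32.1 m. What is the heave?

dip-slip = net slip × sin(rake) = 32.1 m × sin(22°) = 12.02 m
heave = dip-slip × cos(dip) = 12.02 × cos(61.8°) = 5.68 m

5.68 m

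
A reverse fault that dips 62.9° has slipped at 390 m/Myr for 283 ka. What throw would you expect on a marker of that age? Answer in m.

dip-slip = rate × time = 390 m/Myr × 283 ka = 110.4 m
throw = dip-slip × sin(dip) = 110.4 × sin(62.9°) = 98.3 m

98.3 m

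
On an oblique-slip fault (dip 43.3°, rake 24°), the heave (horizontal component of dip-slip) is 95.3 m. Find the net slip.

dip-slip = heave / cos(dip) = 95.3 / cos(43.3°) = 130.9 m
net slip = dip-slip / sin(rake) = 130.9 / sin(24°) = 322 m

322 m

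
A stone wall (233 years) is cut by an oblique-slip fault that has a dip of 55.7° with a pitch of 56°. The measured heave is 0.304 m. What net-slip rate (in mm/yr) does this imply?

2.79 mm/yr

dip-slip = heave / cos(dip) = 0.304 / cos(55.7°) = 0.5395 m
net slip = dip-slip / sin(rake) = 0.5395 / sin(56°) = 0.6507 m
rate = 0.6507 m / 233 years = 0.00279 m/yr = 2.79 mm/yr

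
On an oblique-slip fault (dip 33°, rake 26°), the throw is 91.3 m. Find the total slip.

dip-slip = throw / sin(dip) = 91.3 / sin(33°) = 167.6 m
net slip = dip-slip / sin(rake) = 167.6 / sin(26°) = 382 m

382 m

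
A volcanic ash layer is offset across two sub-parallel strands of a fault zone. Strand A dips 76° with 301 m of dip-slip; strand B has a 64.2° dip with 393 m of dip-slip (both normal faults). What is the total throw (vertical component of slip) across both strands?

646 m

throw_A = 301 × sin(76°) = 292.1 m
throw_B = 393 × sin(64.2°) = 353.8 m
total = 292.1 + 353.8 = 646 m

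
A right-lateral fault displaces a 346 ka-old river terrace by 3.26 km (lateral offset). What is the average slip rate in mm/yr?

9.42 mm/yr

rate = 3.26 km / 346 ka = 0.00942 m/yr = 9.42 mm/yr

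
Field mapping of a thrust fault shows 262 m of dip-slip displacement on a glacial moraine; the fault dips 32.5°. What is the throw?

throw = dip-slip × sin(dip) = 262 m × sin(32.5°) = 141 m

141 m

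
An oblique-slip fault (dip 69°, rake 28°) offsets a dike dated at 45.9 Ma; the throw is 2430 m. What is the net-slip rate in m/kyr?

0.121 m/kyr

dip-slip = throw / sin(dip) = 2430 / sin(69°) = 2603 m
net slip = dip-slip / sin(rake) = 2603 / sin(28°) = 5544 m
rate = 5544 m / 45.9 Ma = 0.000121 m/yr = 0.121 m/kyr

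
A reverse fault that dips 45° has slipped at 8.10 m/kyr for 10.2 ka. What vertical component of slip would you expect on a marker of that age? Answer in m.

dip-slip = rate × time = 8.10 m/kyr × 10.2 ka = 82.62 m
throw = dip-slip × sin(dip) = 82.62 × sin(45°) = 58.4 m

58.4 m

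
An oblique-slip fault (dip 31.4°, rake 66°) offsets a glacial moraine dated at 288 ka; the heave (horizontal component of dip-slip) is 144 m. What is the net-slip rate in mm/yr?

dip-slip = heave / cos(dip) = 144 / cos(31.4°) = 168.7 m
net slip = dip-slip / sin(rake) = 168.7 / sin(66°) = 184.7 m
rate = 184.7 m / 288 ka = 0.000641 m/yr = 0.641 mm/yr

0.641 mm/yr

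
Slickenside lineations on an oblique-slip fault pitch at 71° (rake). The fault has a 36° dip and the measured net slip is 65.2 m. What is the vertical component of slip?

36.2 m

dip-slip = net slip × sin(rake) = 65.2 m × sin(71°) = 61.65 m
throw = dip-slip × sin(dip) = 61.65 × sin(36°) = 36.2 m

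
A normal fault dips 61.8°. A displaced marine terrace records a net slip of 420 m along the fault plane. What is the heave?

heave = dip-slip × cos(dip) = 420 m × cos(61.8°) = 198 m

198 m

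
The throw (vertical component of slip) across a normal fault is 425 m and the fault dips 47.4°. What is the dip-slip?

dip-slip = throw / sin(dip) = 425 / sin(47.4°) = 577 m

577 m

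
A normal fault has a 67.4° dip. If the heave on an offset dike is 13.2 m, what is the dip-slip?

34.3 m

dip-slip = heave / cos(dip) = 13.2 / cos(67.4°) = 34.3 m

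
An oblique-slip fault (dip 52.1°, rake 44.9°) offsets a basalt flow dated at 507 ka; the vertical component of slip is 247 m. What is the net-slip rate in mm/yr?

dip-slip = throw / sin(dip) = 247 / sin(52.1°) = 313 m
net slip = dip-slip / sin(rake) = 313 / sin(44.9°) = 443.5 m
rate = 443.5 m / 507 ka = 0.000875 m/yr = 0.875 mm/yr

0.875 mm/yr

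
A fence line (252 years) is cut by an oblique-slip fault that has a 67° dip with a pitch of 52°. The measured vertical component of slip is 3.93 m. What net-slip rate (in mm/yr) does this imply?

dip-slip = throw / sin(dip) = 3.93 / sin(67°) = 4.269 m
net slip = dip-slip / sin(rake) = 4.269 / sin(52°) = 5.418 m
rate = 5.418 m / 252 years = 0.0215 m/yr = 21.5 mm/yr

21.5 mm/yr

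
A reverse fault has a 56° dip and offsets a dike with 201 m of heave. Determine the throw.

throw = heave × tan(dip) = 201 × tan(56°) = 298 m

298 m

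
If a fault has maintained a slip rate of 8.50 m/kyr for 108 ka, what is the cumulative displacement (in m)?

918 m

slip = rate × time = 8.50 m/kyr × 108 ka = 918 m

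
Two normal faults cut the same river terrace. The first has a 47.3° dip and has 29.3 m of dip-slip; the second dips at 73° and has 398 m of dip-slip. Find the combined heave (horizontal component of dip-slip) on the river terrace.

heave_A = 29.3 × cos(47.3°) = 19.87 m
heave_B = 398 × cos(73°) = 116.4 m
total = 19.87 + 116.4 = 136 m

136 m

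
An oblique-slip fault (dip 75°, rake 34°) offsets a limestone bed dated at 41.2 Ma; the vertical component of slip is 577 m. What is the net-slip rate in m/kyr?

0.0259 m/kyr

dip-slip = throw / sin(dip) = 577 / sin(75°) = 597.4 m
net slip = dip-slip / sin(rake) = 597.4 / sin(34°) = 1068 m
rate = 1068 m / 41.2 Ma = 0.0000259 m/yr = 0.0259 m/kyr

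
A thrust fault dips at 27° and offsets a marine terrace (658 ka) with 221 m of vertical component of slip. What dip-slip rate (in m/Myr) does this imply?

dip-slip = throw / sin(dip) = 221 m / sin(27°) = 486.8 m
rate = 486.8 m / 658 ka = 0.000740 m/yr = 740 m/Myr

740 m/Myr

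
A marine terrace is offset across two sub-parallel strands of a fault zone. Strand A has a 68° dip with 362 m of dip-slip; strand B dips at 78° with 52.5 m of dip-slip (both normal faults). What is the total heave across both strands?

heave_A = 362 × cos(68°) = 135.6 m
heave_B = 52.5 × cos(78°) = 10.92 m
total = 135.6 + 10.92 = 147 m

147 m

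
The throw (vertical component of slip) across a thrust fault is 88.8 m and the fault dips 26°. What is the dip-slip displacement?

dip-slip = throw / sin(dip) = 88.8 / sin(26°) = 203 m

203 m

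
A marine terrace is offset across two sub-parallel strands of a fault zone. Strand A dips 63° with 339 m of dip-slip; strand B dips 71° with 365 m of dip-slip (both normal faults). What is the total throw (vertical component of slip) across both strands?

647 m

throw_A = 339 × sin(63°) = 302.1 m
throw_B = 365 × sin(71°) = 345.1 m
total = 302.1 + 345.1 = 647 m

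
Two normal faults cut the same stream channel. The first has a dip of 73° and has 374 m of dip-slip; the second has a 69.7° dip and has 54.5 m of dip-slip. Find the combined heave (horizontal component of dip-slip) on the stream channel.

heave_A = 374 × cos(73°) = 109.3 m
heave_B = 54.5 × cos(69.7°) = 18.91 m
total = 109.3 + 18.91 = 128 m

128 m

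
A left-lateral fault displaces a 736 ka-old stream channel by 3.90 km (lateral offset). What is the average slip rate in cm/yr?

rate = 3.90 km / 736 ka = 0.00530 m/yr = 0.530 cm/yr

0.530 cm/yr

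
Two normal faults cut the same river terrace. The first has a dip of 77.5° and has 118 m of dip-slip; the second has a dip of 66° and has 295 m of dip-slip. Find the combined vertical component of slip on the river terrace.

385 m

throw_A = 118 × sin(77.5°) = 115.2 m
throw_B = 295 × sin(66°) = 269.5 m
total = 115.2 + 269.5 = 385 m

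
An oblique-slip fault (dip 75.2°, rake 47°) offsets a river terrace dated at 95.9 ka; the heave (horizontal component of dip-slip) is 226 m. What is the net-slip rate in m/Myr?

12600 m/Myr

dip-slip = heave / cos(dip) = 226 / cos(75.2°) = 884.7 m
net slip = dip-slip / sin(rake) = 884.7 / sin(47°) = 1210 m
rate = 1210 m / 95.9 ka = 0.0126 m/yr = 12600 m/Myr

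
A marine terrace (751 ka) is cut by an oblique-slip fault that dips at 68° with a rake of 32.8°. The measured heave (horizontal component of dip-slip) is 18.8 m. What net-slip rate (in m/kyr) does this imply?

dip-slip = heave / cos(dip) = 18.8 / cos(68°) = 50.19 m
net slip = dip-slip / sin(rake) = 50.19 / sin(32.8°) = 92.64 m
rate = 92.64 m / 751 ka = 0.000123 m/yr = 0.123 m/kyr

0.123 m/kyr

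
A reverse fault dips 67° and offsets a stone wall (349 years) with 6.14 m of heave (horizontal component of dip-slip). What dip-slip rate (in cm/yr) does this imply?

dip-slip = heave / cos(dip) = 6.14 m / cos(67°) = 15.71 m
rate = 15.71 m / 349 years = 0.0450 m/yr = 4.50 cm/yr

4.50 cm/yr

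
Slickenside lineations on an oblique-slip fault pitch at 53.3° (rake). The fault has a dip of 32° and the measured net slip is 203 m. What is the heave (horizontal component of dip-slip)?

dip-slip = net slip × sin(rake) = 203 m × sin(53.3°) = 162.8 m
heave = dip-slip × cos(dip) = 162.8 × cos(32°) = 138 m

138 m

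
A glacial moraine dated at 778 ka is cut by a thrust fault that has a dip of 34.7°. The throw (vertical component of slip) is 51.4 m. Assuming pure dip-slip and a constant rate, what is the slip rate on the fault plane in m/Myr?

116 m/Myr

dip-slip = throw / sin(dip) = 51.4 m / sin(34.7°) = 90.29 m
rate = 90.29 m / 778 ka = 0.000116 m/yr = 116 m/Myr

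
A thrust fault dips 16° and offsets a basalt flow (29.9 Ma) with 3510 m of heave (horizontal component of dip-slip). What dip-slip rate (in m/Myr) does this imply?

122 m/Myr

dip-slip = heave / cos(dip) = 3510 m / cos(16°) = 3651 m
rate = 3651 m / 29.9 Ma = 0.000122 m/yr = 122 m/Myr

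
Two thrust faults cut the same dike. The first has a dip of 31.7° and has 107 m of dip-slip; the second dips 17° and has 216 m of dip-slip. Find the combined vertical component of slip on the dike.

119 m

throw_A = 107 × sin(31.7°) = 56.23 m
throw_B = 216 × sin(17°) = 63.15 m
total = 56.23 + 63.15 = 119 m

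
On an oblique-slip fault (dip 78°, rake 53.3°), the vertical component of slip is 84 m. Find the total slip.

dip-slip = throw / sin(dip) = 84 / sin(78°) = 85.88 m
net slip = dip-slip / sin(rake) = 85.88 / sin(53.3°) = 107 m

107 m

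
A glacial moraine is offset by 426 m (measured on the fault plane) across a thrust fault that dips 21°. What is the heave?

398 m

heave = dip-slip × cos(dip) = 426 m × cos(21°) = 398 m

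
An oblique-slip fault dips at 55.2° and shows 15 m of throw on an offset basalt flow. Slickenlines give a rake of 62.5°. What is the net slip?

20.6 m

dip-slip = throw / sin(dip) = 15 / sin(55.2°) = 18.27 m
net slip = dip-slip / sin(rake) = 18.27 / sin(62.5°) = 20.6 m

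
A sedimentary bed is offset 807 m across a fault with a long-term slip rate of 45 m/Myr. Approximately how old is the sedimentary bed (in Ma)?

17.9 Ma

age = offset / rate = 807 m / (45 m/Myr) = 1.79e+07 yr = 17.9 Ma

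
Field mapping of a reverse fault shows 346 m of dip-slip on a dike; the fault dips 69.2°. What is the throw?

323 m

throw = dip-slip × sin(dip) = 346 m × sin(69.2°) = 323 m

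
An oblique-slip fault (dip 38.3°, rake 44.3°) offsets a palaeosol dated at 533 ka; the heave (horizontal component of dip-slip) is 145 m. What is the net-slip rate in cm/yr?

0.0496 cm/yr

dip-slip = heave / cos(dip) = 145 / cos(38.3°) = 184.8 m
net slip = dip-slip / sin(rake) = 184.8 / sin(44.3°) = 264.6 m
rate = 264.6 m / 533 ka = 0.000496 m/yr = 0.0496 cm/yr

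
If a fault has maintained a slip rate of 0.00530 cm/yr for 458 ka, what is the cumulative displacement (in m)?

slip = rate × time = 0.00530 cm/yr × 458 ka = 24.3 m

24.3 m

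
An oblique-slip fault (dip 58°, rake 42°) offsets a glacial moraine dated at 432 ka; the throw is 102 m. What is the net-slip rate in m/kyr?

0.416 m/kyr

dip-slip = throw / sin(dip) = 102 / sin(58°) = 120.3 m
net slip = dip-slip / sin(rake) = 120.3 / sin(42°) = 179.7 m
rate = 179.7 m / 432 ka = 0.000416 m/yr = 0.416 m/kyr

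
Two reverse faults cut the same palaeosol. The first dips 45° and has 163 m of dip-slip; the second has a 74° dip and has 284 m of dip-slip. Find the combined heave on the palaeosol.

194 m

heave_A = 163 × cos(45°) = 115.3 m
heave_B = 284 × cos(74°) = 78.28 m
total = 115.3 + 78.28 = 194 m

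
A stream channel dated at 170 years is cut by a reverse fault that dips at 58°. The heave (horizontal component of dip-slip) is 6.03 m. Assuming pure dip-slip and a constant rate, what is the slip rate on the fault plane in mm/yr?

dip-slip = heave / cos(dip) = 6.03 m / cos(58°) = 11.38 m
rate = 11.38 m / 170 years = 0.0669 m/yr = 66.9 mm/yr

66.9 mm/yr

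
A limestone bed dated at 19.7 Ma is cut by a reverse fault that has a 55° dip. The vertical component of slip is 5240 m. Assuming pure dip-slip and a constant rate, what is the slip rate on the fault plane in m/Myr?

325 m/Myr

dip-slip = throw / sin(dip) = 5240 m / sin(55°) = 6397 m
rate = 6397 m / 19.7 Ma = 0.000325 m/yr = 325 m/Myr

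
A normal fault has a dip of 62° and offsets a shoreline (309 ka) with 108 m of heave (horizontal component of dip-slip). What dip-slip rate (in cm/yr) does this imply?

dip-slip = heave / cos(dip) = 108 m / cos(62°) = 230 m
rate = 230 m / 309 ka = 0.000744 m/yr = 0.0744 cm/yr

0.0744 cm/yr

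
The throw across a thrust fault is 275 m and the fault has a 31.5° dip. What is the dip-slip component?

526 m

dip-slip = throw / sin(dip) = 275 / sin(31.5°) = 526 m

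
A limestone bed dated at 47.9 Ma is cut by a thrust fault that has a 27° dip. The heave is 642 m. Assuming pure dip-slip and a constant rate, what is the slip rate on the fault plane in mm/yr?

dip-slip = heave / cos(dip) = 642 m / cos(27°) = 720.5 m
rate = 720.5 m / 47.9 Ma = 0.0000150 m/yr = 0.0150 mm/yr

0.0150 mm/yr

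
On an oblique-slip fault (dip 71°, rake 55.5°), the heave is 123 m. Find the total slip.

dip-slip = heave / cos(dip) = 123 / cos(71°) = 377.8 m
net slip = dip-slip / sin(rake) = 377.8 / sin(55.5°) = 458 m

458 m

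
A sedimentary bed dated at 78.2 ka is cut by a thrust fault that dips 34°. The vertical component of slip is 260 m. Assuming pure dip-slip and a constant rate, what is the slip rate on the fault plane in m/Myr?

5950 m/Myr

dip-slip = throw / sin(dip) = 260 m / sin(34°) = 465 m
rate = 465 m / 78.2 ka = 0.00595 m/yr = 5950 m/Myr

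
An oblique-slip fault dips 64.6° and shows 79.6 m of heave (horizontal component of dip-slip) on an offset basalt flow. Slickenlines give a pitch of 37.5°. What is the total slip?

305 m

dip-slip = heave / cos(dip) = 79.6 / cos(64.6°) = 185.6 m
net slip = dip-slip / sin(rake) = 185.6 / sin(37.5°) = 305 m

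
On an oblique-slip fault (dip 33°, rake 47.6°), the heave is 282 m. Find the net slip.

455 m

dip-slip = heave / cos(dip) = 282 / cos(33°) = 336.2 m
net slip = dip-slip / sin(rake) = 336.2 / sin(47.6°) = 455 m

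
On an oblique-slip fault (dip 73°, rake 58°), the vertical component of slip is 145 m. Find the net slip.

dip-slip = throw / sin(dip) = 145 / sin(73°) = 151.6 m
net slip = dip-slip / sin(rake) = 151.6 / sin(58°) = 179 m

179 m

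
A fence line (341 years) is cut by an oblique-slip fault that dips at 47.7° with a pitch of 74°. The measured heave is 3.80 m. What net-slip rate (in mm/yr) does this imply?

dip-slip = heave / cos(dip) = 3.80 / cos(47.7°) = 5.646 m
net slip = dip-slip / sin(rake) = 5.646 / sin(74°) = 5.874 m
rate = 5.874 m / 341 years = 0.0172 m/yr = 17.2 mm/yr

17.2 mm/yr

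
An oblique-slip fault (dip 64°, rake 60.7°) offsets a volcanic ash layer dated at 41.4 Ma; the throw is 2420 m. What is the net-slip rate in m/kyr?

0.0746 m/kyr

dip-slip = throw / sin(dip) = 2420 / sin(64°) = 2692 m
net slip = dip-slip / sin(rake) = 2692 / sin(60.7°) = 3087 m
rate = 3087 m / 41.4 Ma = 0.0000746 m/yr = 0.0746 m/kyr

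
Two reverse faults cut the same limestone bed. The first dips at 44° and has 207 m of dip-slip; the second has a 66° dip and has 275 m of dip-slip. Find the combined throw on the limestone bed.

throw_A = 207 × sin(44°) = 143.8 m
throw_B = 275 × sin(66°) = 251.2 m
total = 143.8 + 251.2 = 395 m

395 m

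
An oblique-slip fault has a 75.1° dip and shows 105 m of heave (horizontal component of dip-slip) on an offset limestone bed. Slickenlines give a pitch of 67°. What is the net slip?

444 m

dip-slip = heave / cos(dip) = 105 / cos(75.1°) = 408.3 m
net slip = dip-slip / sin(rake) = 408.3 / sin(67°) = 444 m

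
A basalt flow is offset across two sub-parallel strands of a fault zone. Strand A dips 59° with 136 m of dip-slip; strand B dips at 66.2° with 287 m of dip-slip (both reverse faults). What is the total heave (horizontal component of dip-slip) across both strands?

186 m

heave_A = 136 × cos(59°) = 70.05 m
heave_B = 287 × cos(66.2°) = 115.8 m
total = 70.05 + 115.8 = 186 m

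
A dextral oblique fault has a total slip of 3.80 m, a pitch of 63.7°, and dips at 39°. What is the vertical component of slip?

2.14 m

dip-slip = net slip × sin(rake) = 3.80 m × sin(63.7°) = 3.407 m
throw = dip-slip × sin(dip) = 3.407 × sin(39°) = 2.14 m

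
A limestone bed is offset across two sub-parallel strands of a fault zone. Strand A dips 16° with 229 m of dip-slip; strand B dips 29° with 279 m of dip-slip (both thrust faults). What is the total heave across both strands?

heave_A = 229 × cos(16°) = 220.1 m
heave_B = 279 × cos(29°) = 244 m
total = 220.1 + 244 = 464 m

464 m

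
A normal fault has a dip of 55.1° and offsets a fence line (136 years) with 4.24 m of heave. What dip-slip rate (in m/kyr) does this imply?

dip-slip = heave / cos(dip) = 4.24 m / cos(55.1°) = 7.411 m
rate = 7.411 m / 136 years = 0.0545 m/yr = 54.5 m/kyr

54.5 m/kyr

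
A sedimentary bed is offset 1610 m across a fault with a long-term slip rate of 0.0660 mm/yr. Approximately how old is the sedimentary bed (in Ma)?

24.4 Ma

age = offset / rate = 1610 m / (0.0660 mm/yr) = 2.44e+07 yr = 24.4 Ma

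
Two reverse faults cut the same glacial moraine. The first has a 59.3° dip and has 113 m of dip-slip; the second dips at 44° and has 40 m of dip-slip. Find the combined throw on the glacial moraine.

throw_A = 113 × sin(59.3°) = 97.16 m
throw_B = 40 × sin(44°) = 27.79 m
total = 97.16 + 27.79 = 125 m

125 m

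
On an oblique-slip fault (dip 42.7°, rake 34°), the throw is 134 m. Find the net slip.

353 m

dip-slip = throw / sin(dip) = 134 / sin(42.7°) = 197.6 m
net slip = dip-slip / sin(rake) = 197.6 / sin(34°) = 353 m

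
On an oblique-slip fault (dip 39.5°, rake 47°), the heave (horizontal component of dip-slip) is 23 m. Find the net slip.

dip-slip = heave / cos(dip) = 23 / cos(39.5°) = 29.81 m
net slip = dip-slip / sin(rake) = 29.81 / sin(47°) = 40.8 m

40.8 m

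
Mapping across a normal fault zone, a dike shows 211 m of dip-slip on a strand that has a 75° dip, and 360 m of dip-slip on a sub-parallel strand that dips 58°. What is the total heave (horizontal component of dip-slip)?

245 m

heave_A = 211 × cos(75°) = 54.61 m
heave_B = 360 × cos(58°) = 190.8 m
total = 54.61 + 190.8 = 245 m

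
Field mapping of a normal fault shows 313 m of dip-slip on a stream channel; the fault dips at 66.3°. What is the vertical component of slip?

throw = dip-slip × sin(dip) = 313 m × sin(66.3°) = 287 m

287 m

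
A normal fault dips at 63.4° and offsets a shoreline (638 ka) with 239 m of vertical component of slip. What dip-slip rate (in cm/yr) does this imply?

dip-slip = throw / sin(dip) = 239 m / sin(63.4°) = 267.3 m
rate = 267.3 m / 638 ka = 0.000419 m/yr = 0.0419 cm/yr

0.0419 cm/yr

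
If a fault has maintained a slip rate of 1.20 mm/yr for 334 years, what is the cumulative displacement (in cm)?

40.1 cm

slip = rate × time = 1.20 mm/yr × 334 years = 0.401 m = 40.1 cm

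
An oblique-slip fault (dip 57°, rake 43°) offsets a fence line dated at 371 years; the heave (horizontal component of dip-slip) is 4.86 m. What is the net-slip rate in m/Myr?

35300 m/Myr

dip-slip = heave / cos(dip) = 4.86 / cos(57°) = 8.923 m
net slip = dip-slip / sin(rake) = 8.923 / sin(43°) = 13.08 m
rate = 13.08 m / 371 years = 0.0353 m/yr = 35300 m/Myr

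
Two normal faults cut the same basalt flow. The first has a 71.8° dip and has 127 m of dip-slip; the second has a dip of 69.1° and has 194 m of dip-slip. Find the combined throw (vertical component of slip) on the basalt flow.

302 m

throw_A = 127 × sin(71.8°) = 120.6 m
throw_B = 194 × sin(69.1°) = 181.2 m
total = 120.6 + 181.2 = 302 m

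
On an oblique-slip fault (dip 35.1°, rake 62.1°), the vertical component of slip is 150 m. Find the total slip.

dip-slip = throw / sin(dip) = 150 / sin(35.1°) = 260.9 m
net slip = dip-slip / sin(rake) = 260.9 / sin(62.1°) = 295 m

295 m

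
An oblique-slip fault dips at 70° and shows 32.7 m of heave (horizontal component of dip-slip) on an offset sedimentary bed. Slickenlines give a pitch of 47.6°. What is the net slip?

129 m

dip-slip = heave / cos(dip) = 32.7 / cos(70°) = 95.61 m
net slip = dip-slip / sin(rake) = 95.61 / sin(47.6°) = 129 m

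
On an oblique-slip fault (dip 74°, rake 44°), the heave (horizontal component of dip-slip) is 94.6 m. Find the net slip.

dip-slip = heave / cos(dip) = 94.6 / cos(74°) = 343.2 m
net slip = dip-slip / sin(rake) = 343.2 / sin(44°) = 494 m

494 m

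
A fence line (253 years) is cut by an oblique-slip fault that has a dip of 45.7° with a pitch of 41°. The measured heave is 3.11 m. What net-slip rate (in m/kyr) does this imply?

dip-slip = heave / cos(dip) = 3.11 / cos(45.7°) = 4.453 m
net slip = dip-slip / sin(rake) = 4.453 / sin(41°) = 6.787 m
rate = 6.787 m / 253 years = 0.0268 m/yr = 26.8 m/kyr

26.8 m/kyr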